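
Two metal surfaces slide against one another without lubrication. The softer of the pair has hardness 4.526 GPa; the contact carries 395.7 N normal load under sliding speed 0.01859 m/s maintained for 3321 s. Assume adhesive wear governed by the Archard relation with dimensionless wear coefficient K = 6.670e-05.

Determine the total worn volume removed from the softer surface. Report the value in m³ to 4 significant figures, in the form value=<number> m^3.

All working math holds full precision, and intermediate values are printed rounded, and one last rounding, at 4 significant figures.
Convert: Distance L = v·t = 0.01859 m/s × 3321 s = 61.74 m.
Convert: Hardness H = 4.526 GPa = 4.526e+09 Pa.
In SI base units, W = 395.7 N, H = 4.526e+09 Pa, K = 6.670e-05.
By Archard's law, V = K·W·L/H = 6.670e-05 · 395.7 · 61.74 / 4.526e+09 = 3.600e-10 m³.

value=3.600e-10 m^3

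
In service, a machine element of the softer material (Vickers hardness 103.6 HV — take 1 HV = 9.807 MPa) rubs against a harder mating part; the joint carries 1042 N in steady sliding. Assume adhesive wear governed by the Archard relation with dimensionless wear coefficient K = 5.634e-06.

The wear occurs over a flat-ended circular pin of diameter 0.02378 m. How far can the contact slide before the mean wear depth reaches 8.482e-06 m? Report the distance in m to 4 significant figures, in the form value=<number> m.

value=652.0 m

The computation holds full float precision — the intermediates are printed rounded; rounded just once: 4 significant figures.
Hardness H = 103.6 HV × 9.807 MPa/HV = 1016 MPa = 1.016e+09 Pa.
Contact area A = π·d²/4 = π·(0.02378 m)²/4 = 4.441e-04 m².
Expressed in SI base units: W = 1042 N, H = 1.016e+09 Pa, K = 5.634e-06.
Wearable volume V_lim = h_lim·A = 8.482e-06 · 4.441e-04 = 3.767e-09 m³.
Life L = V_lim·H/(K·W) = 3.767e-09 · 1.016e+09 / (5.634e-06 · 1042) = 652.0 m.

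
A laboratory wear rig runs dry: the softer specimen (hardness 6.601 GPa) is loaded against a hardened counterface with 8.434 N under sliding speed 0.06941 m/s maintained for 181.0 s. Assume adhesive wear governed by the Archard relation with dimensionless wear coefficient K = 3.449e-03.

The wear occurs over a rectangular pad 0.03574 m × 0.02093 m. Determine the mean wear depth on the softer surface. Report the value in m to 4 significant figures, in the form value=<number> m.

value=7.401e-08 m

The algebra keeps full precision — intermediates are printed rounded, and a lone final rounding to 4 significant digits.
Path length L = v·t = 0.06941 m/s × 181.0 s = 12.56 m.
Hardness H = 6.601 GPa = 6.601e+09 Pa.
Contact area A = 0.03574 m × 0.02093 m = 7.480e-04 m².
Working in SI base units: W = 8.434 N, H = 6.601e+09 Pa, K = 3.449e-03.
Archard volume V = K·W·L/H = 3.449e-03 · 8.434 · 12.56 / 6.601e+09 = 5.536e-11 m³.
Depth h = V/A = 5.536e-11 / 7.480e-04 = 7.401e-08 m.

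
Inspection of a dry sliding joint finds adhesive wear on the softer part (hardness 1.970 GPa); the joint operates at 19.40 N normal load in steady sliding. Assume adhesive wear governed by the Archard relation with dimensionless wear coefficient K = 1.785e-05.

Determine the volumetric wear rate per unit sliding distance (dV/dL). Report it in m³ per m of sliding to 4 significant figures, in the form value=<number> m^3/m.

Intermediates are shown rounded, and all arithmetic carries full precision — a lone final rounding to four significant figures.
Hardness H = 1.970 GPa = 1.970e+09 Pa.
As SI base values: W = 19.40 N, H = 1.970e+09 Pa, K = 1.785e-05.
Wear rate dV/dL = K·W/H, so: 1.785e-05 · 19.40 / 1.970e+09 = 1.758e-13 m³/m.

value=1.758e-13 m^3/m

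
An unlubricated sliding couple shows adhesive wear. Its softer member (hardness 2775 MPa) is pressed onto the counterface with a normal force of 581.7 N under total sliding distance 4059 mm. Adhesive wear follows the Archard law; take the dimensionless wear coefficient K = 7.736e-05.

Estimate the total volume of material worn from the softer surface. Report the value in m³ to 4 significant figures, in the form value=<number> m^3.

value=6.582e-11 m^3

Each operation carries full float precision; intermediates are displayed rounded — rounded just once, at 4 significant figures.
Total distance L = 4059 mm = 4.059 m.
Hardness H = 2775 MPa = 2.775e+09 Pa.
In SI base units: W = 581.7 N, H = 2.775e+09 Pa, K = 7.736e-05.
Archard relation: V = K·W·L/H = 7.736e-05 · 581.7 · 4.059 / 2.775e+09 = 6.582e-11 m³.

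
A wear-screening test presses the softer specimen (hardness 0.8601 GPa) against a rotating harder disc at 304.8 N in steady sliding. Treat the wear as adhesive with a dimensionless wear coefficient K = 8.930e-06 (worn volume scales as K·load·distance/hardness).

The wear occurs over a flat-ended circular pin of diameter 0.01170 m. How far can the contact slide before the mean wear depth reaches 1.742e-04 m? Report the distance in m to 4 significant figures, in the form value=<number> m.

All working math carries full precision. Intermediate values appear rounded, and one final rounding to four significant digits.
Hardness H = 0.8601 GPa = 8.601e+08 Pa.
Contact area A = π·d²/4 = π·(0.01170 m)²/4 = 1.075e-04 m².
Collected in SI base units: W = 304.8 N, H = 8.601e+08 Pa, K = 8.930e-06.
Volume at the limit: V_lim = h_lim·A = 1.742e-04 · 1.075e-04 = 1.873e-08 m³.
Thus life L = V_lim·H/(K·W) = 1.873e-08 · 8.601e+08 / (8.930e-06 · 304.8) = 5918 m.

value=5918 m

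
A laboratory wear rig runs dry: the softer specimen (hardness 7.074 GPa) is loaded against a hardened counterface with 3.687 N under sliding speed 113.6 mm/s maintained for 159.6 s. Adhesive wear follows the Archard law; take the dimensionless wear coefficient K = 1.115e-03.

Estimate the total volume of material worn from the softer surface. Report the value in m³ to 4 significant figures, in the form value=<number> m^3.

value=1.054e-11 m^3

All working math holds exact precision; printed values are rounded — a single final rounding: 4 significant figures.
Convert: Sliding speed v = 113.6 mm/s = 0.1136 m/s. Path length L = v·t = 0.1136 m/s × 159.6 s = 18.13 m.
Convert: Hardness H = 7.074 GPa = 7.074e+09 Pa.
SI base units throughout: W = 3.687 N, H = 7.074e+09 Pa, K = 1.115e-03.
Worn volume V = K·W·L/H = 1.115e-03 · 3.687 · 18.13 / 7.074e+09 = 1.054e-11 m³.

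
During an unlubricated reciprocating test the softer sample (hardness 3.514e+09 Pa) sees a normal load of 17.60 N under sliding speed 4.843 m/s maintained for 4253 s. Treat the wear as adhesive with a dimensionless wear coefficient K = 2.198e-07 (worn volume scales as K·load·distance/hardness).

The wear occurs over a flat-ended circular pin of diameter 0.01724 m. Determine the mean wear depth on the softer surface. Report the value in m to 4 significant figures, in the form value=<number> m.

The intermediates are displayed rounded; every step keeps full float precision — rounded once at the end, at four significant figures.
Convert: Total distance L = v·t = 4.843 m/s × 4253 s = 2.060e+04 m.
Convert: Contact area A = π·d²/4 = π·(0.01724 m)²/4 = 2.334e-04 m².
Expressed in SI base units: W = 17.60 N, H = 3.514e+09 Pa, K = 2.198e-07.
Archard relation: V = K·W·L/H = 2.198e-07 · 17.60 · 2.060e+04 / 3.514e+09 = 2.268e-11 m³.
Mean wear depth h = V/A = 2.268e-11 / 2.334e-04 = 9.714e-08 m.

value=9.714e-08 m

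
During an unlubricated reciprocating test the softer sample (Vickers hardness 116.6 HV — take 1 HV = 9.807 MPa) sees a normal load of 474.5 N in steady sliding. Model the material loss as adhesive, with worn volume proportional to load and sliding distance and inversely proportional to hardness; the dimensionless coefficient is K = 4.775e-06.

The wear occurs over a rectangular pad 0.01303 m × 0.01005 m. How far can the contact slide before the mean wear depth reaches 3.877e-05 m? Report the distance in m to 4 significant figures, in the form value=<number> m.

Shown intermediates are rounded; all working math carries full float precision, and one final rounding to four significant figures.
Convert: Hardness H = 116.6 HV × 9.807 MPa/HV = 1143 MPa = 1.143e+09 Pa.
Convert: Contact area A = 0.01303 m × 0.01005 m = 1.310e-04 m².
In SI base units: W = 474.5 N, H = 1.143e+09 Pa, K = 4.775e-06.
At the depth limit, V_lim = h_lim·A = 3.877e-05 · 1.310e-04 = 5.077e-09 m³.
So the life L = V_lim·H/(K·W) = 5.077e-09 · 1.143e+09 / (4.775e-06 · 474.5) = 2562 m.

value=2562 m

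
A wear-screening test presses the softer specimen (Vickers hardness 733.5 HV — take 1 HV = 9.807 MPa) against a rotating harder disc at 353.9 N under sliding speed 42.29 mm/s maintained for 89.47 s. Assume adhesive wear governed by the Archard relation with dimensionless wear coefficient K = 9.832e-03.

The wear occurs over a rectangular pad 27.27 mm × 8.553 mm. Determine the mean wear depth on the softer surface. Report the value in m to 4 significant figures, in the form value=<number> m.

value=7.847e-06 m

Shown intermediates are rounded; each operation carries full precision — one final rounding: four significant figures.
Convert: Sliding speed v = 42.29 mm/s = 0.04229 m/s. Path length L = v·t = 0.04229 m/s × 89.47 s = 3.784 m.
Convert: Hardness H = 733.5 HV × 9.807 MPa/HV = 7193 MPa = 7.193e+09 Pa.
Convert: Pad sides 27.27 mm × 8.553 mm = 0.02727 m × 0.008553 m. Contact area A = 0.02727 m × 0.008553 m = 2.332e-04 m².
As SI base values: W = 353.9 N, H = 7.193e+09 Pa, K = 9.832e-03.
By Archard's law, V = K·W·L/H = 9.832e-03 · 353.9 · 3.784 / 7.193e+09 = 1.830e-09 m³.
Depth h = V/A = 1.830e-09 / 2.332e-04 = 7.847e-06 m.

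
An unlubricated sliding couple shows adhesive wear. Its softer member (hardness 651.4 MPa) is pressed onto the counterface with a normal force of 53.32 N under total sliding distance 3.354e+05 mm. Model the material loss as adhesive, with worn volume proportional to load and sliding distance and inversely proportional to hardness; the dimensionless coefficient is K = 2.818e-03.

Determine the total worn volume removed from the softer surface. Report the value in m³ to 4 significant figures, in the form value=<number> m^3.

All arithmetic carries full float precision. Intermediates are shown rounded. Rounded just once, at 4 significant digits.
Total distance L = 3.354e+05 mm = 335.4 m.
Hardness H = 651.4 MPa = 6.514e+08 Pa.
In SI base units: W = 53.32 N, H = 6.514e+08 Pa, K = 2.818e-03.
The Archard volume V = K·W·L/H = 2.818e-03 · 53.32 · 335.4 / 6.514e+08 = 7.737e-08 m³.

value=7.737e-08 m^3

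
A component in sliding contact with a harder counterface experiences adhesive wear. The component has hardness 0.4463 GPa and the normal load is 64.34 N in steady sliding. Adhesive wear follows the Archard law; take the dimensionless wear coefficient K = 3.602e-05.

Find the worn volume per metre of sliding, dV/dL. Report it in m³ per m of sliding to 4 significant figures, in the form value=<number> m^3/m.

Displayed values are rounded, and all working math carries full float precision; a single final rounding, at 4 significant figures.
Hardness H = 0.4463 GPa = 4.463e+08 Pa.
Restated in SI base units: W = 64.34 N, H = 4.463e+08 Pa, K = 3.602e-05.
Wear rate dV/dL = K·W/H (independent of L): 3.602e-05 · 64.34 / 4.463e+08 = 5.193e-12 m³/m.

value=5.193e-12 m^3/m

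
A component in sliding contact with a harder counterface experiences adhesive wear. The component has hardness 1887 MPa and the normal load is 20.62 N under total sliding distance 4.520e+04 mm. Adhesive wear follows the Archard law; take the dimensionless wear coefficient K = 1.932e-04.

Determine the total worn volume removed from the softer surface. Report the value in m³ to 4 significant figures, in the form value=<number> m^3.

The intermediates appear rounded — all arithmetic runs at full precision — rounded just once, at 4 significant digits.
Distance L = 4.520e+04 mm = 45.20 m.
Hardness H = 1887 MPa = 1.887e+09 Pa.
SI base units throughout: W = 20.62 N, H = 1.887e+09 Pa, K = 1.932e-04.
Volume removed: V = K·W·L/H = 1.932e-04 · 20.62 · 45.20 / 1.887e+09 = 9.543e-11 m³.

value=9.543e-11 m^3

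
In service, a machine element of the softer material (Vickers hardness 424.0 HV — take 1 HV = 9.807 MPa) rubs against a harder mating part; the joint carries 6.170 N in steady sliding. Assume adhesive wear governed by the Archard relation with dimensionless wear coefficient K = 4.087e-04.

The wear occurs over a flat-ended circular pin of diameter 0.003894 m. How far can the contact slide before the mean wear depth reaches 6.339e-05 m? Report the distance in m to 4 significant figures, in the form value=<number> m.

value=1245 m

All arithmetic holds full float precision, and quoted intermediates are rounded; rounded once at the end to four significant figures.
Hardness H = 424.0 HV × 9.807 MPa/HV = 4158 MPa = 4.158e+09 Pa.
Contact area A = π·d²/4 = π·(0.003894 m)²/4 = 1.191e-05 m².
Working in SI base units: W = 6.170 N, H = 4.158e+09 Pa, K = 4.087e-04.
Permissible volume V_lim = h_lim·A = 6.339e-05 · 1.191e-05 = 7.549e-10 m³.
Life L = V_lim·H/(K·W) = 7.549e-10 · 4.158e+09 / (4.087e-04 · 6.170) = 1245 m.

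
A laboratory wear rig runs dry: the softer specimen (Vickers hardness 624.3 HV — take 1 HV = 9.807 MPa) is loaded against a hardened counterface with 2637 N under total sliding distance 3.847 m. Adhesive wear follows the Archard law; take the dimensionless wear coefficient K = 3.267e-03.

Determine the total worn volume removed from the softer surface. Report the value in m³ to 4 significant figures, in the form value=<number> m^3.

value=5.413e-09 m^3

The algebra carries full precision; intermediates are displayed rounded. Rounded just once, at 4 significant digits.
Hardness H = 624.3 HV × 9.807 MPa/HV = 6123 MPa = 6.123e+09 Pa.
Restated in SI base units: W = 2637 N, H = 6.123e+09 Pa, K = 3.267e-03.
Wear volume V = K·W·L/H = 3.267e-03 · 2637 · 3.847 / 6.123e+09 = 5.413e-09 m³.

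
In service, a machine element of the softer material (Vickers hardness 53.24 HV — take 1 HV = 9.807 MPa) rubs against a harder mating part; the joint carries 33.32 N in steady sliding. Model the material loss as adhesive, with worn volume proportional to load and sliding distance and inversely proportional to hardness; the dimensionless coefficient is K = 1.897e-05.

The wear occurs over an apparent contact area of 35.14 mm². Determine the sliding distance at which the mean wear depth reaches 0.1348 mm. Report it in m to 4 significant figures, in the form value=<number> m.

Intermediates are printed rounded; each operation keeps full precision. Rounded once at the end, at four significant figures.
Convert: Hardness H = 53.24 HV × 9.807 MPa/HV = 522.1 MPa = 5.221e+08 Pa.
Convert: Contact area A = 35.14 mm² = 3.514e-05 m².
Convert: Depth limit h_lim = 0.1348 mm = 1.348e-04 m.
In SI base units, W = 33.32 N, H = 5.221e+08 Pa, K = 1.897e-05.
Limit volume V_lim = h_lim·A = 1.348e-04 · 3.514e-05 = 4.737e-09 m³.
Sliding life L = V_lim·H/(K·W) = 4.737e-09 · 5.221e+08 / (1.897e-05 · 33.32) = 3913 m.

value=3913 m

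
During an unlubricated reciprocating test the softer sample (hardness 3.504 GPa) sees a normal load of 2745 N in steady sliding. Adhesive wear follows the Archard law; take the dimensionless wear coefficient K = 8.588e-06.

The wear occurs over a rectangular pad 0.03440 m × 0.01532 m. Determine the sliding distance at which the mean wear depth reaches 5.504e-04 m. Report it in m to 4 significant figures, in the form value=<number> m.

value=4.311e+04 m

All working math carries full precision — quoted intermediates are rounded; a lone final rounding to 4 significant digits.
Hardness H = 3.504 GPa = 3.504e+09 Pa.
Contact area A = 0.03440 m × 0.01532 m = 5.270e-04 m².
In SI base units: W = 2745 N, H = 3.504e+09 Pa, K = 8.588e-06.
Wearable volume V_lim = h_lim·A = 5.504e-04 · 5.270e-04 = 2.901e-07 m³.
So the life L = V_lim·H/(K·W) = 2.901e-07 · 3.504e+09 / (8.588e-06 · 2745) = 4.311e+04 m.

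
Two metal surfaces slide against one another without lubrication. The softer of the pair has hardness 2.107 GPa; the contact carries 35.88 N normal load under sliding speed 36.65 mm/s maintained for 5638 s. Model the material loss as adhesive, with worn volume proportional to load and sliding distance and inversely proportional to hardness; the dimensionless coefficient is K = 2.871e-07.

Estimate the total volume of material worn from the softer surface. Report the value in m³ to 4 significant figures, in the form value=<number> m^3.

The algebra carries full precision — intermediate values are displayed rounded, and one final rounding: four significant figures.
Sliding speed v = 36.65 mm/s = 0.03665 m/s. The distance L = v·t = 0.03665 m/s × 5638 s = 206.6 m.
Hardness H = 2.107 GPa = 2.107e+09 Pa.
Restated in SI base units: W = 35.88 N, H = 2.107e+09 Pa, K = 2.871e-07.
The Archard volume V = K·W·L/H = 2.871e-07 · 35.88 · 206.6 / 2.107e+09 = 1.010e-12 m³.

value=1.010e-12 m^3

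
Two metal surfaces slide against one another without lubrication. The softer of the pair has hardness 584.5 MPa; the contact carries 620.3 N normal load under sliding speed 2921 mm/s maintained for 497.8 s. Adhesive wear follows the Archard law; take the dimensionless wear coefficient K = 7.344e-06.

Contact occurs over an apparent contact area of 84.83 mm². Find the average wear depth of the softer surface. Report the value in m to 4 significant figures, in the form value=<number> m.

value=1.336e-04 m

The computation maintains full precision, and quoted intermediates are rounded. Rounded just once, at 4 significant figures.
Sliding speed v = 2921 mm/s = 2.921 m/s. Path length L = v·t = 2.921 m/s × 497.8 s = 1454 m.
Hardness H = 584.5 MPa = 5.845e+08 Pa.
Contact area A = 84.83 mm² = 8.483e-05 m².
SI base units throughout: W = 620.3 N, H = 5.845e+08 Pa, K = 7.344e-06.
The Archard volume V = K·W·L/H = 7.344e-06 · 620.3 · 1454 / 5.845e+08 = 1.133e-08 m³.
Mean depth h = V/A = 1.133e-08 / 8.483e-05 = 1.336e-04 m.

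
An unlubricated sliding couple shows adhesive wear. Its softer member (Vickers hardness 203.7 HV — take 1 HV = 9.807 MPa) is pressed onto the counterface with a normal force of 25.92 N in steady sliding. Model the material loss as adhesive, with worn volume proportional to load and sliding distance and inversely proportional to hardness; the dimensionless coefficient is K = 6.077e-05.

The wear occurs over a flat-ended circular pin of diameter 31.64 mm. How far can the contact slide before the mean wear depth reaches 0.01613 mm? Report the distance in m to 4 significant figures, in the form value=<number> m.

Displayed values are rounded. All arithmetic maintains exact precision; rounded once at the end: 4 significant figures.
Convert: Hardness H = 203.7 HV × 9.807 MPa/HV = 1998 MPa = 1.998e+09 Pa.
Convert: Pin diameter d = 31.64 mm = 0.03164 m. Contact area A = π·d²/4 = π·(0.03164 m)²/4 = 7.863e-04 m².
Convert: Depth limit h_lim = 0.01613 mm = 1.613e-05 m.
SI base units throughout: W = 25.92 N, H = 1.998e+09 Pa, K = 6.077e-05.
Permissible volume V_lim = h_lim·A = 1.613e-05 · 7.863e-04 = 1.268e-08 m³.
So the life L = V_lim·H/(K·W) = 1.268e-08 · 1.998e+09 / (6.077e-05 · 25.92) = 1.608e+04 m.

value=1.608e+04 m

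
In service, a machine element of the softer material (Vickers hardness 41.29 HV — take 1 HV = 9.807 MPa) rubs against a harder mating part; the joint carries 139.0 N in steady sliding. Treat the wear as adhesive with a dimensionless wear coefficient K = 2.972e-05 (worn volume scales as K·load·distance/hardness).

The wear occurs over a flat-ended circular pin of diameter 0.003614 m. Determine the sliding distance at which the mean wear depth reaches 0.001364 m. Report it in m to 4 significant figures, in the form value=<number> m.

value=1372 m

The intermediates are shown rounded — all working math keeps exact precision. Rounded once at the end to 4 significant figures.
Hardness H = 41.29 HV × 9.807 MPa/HV = 404.9 MPa = 4.049e+08 Pa.
Contact area A = π·d²/4 = π·(0.003614 m)²/4 = 1.026e-05 m².
SI base units throughout: W = 139.0 N, H = 4.049e+08 Pa, K = 2.972e-05.
Permissible volume V_lim = h_lim·A = 0.001364 · 1.026e-05 = 1.399e-08 m³.
Sliding life L = V_lim·H/(K·W) = 1.399e-08 · 4.049e+08 / (2.972e-05 · 139.0) = 1372 m.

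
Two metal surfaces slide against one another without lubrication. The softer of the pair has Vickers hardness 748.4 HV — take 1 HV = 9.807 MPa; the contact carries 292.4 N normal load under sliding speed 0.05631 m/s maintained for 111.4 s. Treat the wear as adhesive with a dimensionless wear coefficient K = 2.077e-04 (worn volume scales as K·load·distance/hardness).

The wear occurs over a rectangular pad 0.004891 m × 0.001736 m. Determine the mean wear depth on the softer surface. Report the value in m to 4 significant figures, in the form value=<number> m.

The algebra carries full precision — quoted intermediates are rounded. Rounded once at the end to four significant digits.
Total distance L = v·t = 0.05631 m/s × 111.4 s = 6.273 m.
Hardness H = 748.4 HV × 9.807 MPa/HV = 7340 MPa = 7.340e+09 Pa.
Contact area A = 0.004891 m × 0.001736 m = 8.491e-06 m².
Restated in SI base units: W = 292.4 N, H = 7.340e+09 Pa, K = 2.077e-04.
Wear volume V = K·W·L/H = 2.077e-04 · 292.4 · 6.273 / 7.340e+09 = 5.191e-11 m³.
Mean depth h = V/A = 5.191e-11 / 8.491e-06 = 6.113e-06 m.

value=6.113e-06 m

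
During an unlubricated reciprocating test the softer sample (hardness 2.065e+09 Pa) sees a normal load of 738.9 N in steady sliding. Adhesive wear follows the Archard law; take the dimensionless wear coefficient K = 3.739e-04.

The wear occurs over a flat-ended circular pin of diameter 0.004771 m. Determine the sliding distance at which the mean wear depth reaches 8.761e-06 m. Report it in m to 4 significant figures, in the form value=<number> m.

Every step runs at exact precision. Displayed values are rounded; a lone final rounding, at four significant digits.
Convert: Contact area A = π·d²/4 = π·(0.004771 m)²/4 = 1.788e-05 m².
Working in SI base units: W = 738.9 N, H = 2.065e+09 Pa, K = 3.739e-04.
At the depth limit, V_lim = h_lim·A = 8.761e-06 · 1.788e-05 = 1.566e-10 m³.
Sliding life L = V_lim·H/(K·W) = 1.566e-10 · 2.065e+09 / (3.739e-04 · 738.9) = 1.171 m.

value=1.171 m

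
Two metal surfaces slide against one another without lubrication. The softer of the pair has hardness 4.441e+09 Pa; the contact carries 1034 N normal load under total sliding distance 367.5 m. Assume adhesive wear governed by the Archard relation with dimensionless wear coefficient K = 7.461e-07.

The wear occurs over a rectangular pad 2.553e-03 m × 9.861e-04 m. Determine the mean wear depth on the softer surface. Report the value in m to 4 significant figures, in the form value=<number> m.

value=2.536e-05 m

Printed values are rounded. The algebra maintains full precision — a lone final rounding, at four significant figures.
Contact area A = 2.553e-03 m × 9.861e-04 m = 2.518e-06 m².
Expressed in SI base units: W = 1034 N, H = 4.441e+09 Pa, K = 7.461e-07.
Worn volume V = K·W·L/H = 7.461e-07 · 1034 · 367.5 / 4.441e+09 = 6.384e-11 m³.
Depth h = V/A = 6.384e-11 / 2.518e-06 = 2.536e-05 m.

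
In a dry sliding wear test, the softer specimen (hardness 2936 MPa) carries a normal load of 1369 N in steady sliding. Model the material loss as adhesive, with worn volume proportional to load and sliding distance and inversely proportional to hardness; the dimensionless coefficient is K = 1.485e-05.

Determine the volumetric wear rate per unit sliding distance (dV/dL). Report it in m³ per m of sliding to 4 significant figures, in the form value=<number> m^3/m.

value=6.924e-12 m^3/m

The computation maintains exact precision; the intermediates appear rounded — a lone final rounding to 4 significant digits.
Convert: Hardness H = 2936 MPa = 2.936e+09 Pa.
As SI base values: W = 1369 N, H = 2.936e+09 Pa, K = 1.485e-05.
Volumetric rate dV/dL = K·W/H: 1.485e-05 · 1369 / 2.936e+09 = 6.924e-12 m³/m.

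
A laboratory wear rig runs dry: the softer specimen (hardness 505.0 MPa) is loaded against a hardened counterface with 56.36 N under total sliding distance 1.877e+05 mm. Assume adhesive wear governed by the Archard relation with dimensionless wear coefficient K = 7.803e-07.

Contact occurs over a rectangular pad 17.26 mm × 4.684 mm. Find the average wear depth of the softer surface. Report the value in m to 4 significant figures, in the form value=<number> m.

value=2.022e-07 m

The algebra carries full float precision. The intermediates are printed rounded. Rounded once at the end: four significant figures.
Distance L = 1.877e+05 mm = 187.7 m.
Hardness H = 505.0 MPa = 5.050e+08 Pa.
Pad sides 17.26 mm × 4.684 mm = 0.01726 m × 0.004684 m. Contact area A = 0.01726 m × 0.004684 m = 8.085e-05 m².
SI base units throughout: W = 56.36 N, H = 5.050e+08 Pa, K = 7.803e-07.
Volume removed: V = K·W·L/H = 7.803e-07 · 56.36 · 187.7 / 5.050e+08 = 1.635e-11 m³.
Wear depth h = V/A = 1.635e-11 / 8.085e-05 = 2.022e-07 m.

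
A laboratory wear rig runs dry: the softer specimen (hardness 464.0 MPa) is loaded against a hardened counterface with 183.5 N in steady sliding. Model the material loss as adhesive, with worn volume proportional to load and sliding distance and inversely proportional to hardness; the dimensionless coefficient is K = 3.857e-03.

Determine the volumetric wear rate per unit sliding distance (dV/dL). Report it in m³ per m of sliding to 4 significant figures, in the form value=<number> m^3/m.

value=1.525e-09 m^3/m

All arithmetic carries exact precision — displayed values are rounded; rounded once at the end, at 4 significant figures.
Hardness H = 464.0 MPa = 4.640e+08 Pa.
Restated in SI base units: W = 183.5 N, H = 4.640e+08 Pa, K = 3.857e-03.
Wear rate dV/dL = K·W/H, so: 3.857e-03 · 183.5 / 4.640e+08 = 1.525e-09 m³/m.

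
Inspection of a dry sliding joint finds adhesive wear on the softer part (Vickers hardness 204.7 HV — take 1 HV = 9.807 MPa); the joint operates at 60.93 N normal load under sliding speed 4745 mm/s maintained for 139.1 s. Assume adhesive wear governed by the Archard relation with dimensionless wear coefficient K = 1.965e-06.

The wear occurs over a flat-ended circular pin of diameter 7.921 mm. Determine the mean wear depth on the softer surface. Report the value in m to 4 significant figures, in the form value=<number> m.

The algebra runs at full precision. Intermediates are displayed rounded. Rounded just once: four significant digits.
Convert: Sliding speed v = 4745 mm/s = 4.745 m/s. Distance covered L = v·t = 4.745 m/s × 139.1 s = 660.0 m.
Convert: Hardness H = 204.7 HV × 9.807 MPa/HV = 2007 MPa = 2.007e+09 Pa.
Convert: Pin diameter d = 7.921 mm = 0.007921 m. Contact area A = π·d²/4 = π·(0.007921 m)²/4 = 4.928e-05 m².
As SI base values: W = 60.93 N, H = 2.007e+09 Pa, K = 1.965e-06.
Volume removed: V = K·W·L/H = 1.965e-06 · 60.93 · 660.0 / 2.007e+09 = 3.936e-11 m³.
Wear depth h = V/A = 3.936e-11 / 4.928e-05 = 7.988e-07 m.

value=7.988e-07 m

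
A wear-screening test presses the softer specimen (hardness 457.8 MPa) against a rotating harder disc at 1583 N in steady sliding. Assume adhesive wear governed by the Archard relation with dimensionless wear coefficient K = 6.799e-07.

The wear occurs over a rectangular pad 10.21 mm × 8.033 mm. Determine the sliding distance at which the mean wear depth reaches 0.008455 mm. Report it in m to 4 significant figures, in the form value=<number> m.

Every step runs at full float precision — displayed values are rounded — a single final rounding to 4 significant digits.
Hardness H = 457.8 MPa = 4.578e+08 Pa.
Pad sides 10.21 mm × 8.033 mm = 0.01021 m × 0.008033 m. Contact area A = 0.01021 m × 0.008033 m = 8.202e-05 m².
Depth limit h_lim = 0.008455 mm = 8.455e-06 m.
Collected in SI base units: W = 1583 N, H = 4.578e+08 Pa, K = 6.799e-07.
Volume at the limit: V_lim = h_lim·A = 8.455e-06 · 8.202e-05 = 6.935e-10 m³.
Thus life L = V_lim·H/(K·W) = 6.935e-10 · 4.578e+08 / (6.799e-07 · 1583) = 295.0 m.

value=295.0 m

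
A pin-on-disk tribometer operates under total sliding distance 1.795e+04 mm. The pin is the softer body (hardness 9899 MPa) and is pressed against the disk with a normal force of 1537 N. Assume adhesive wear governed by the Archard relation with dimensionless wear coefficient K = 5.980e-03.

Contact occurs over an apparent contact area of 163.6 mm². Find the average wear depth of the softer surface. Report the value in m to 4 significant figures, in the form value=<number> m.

The intermediates appear rounded; each operation runs at full precision. Rounded just once to 4 significant figures.
Distance covered L = 1.795e+04 mm = 17.95 m.
Hardness H = 9899 MPa = 9.899e+09 Pa.
Contact area A = 163.6 mm² = 1.636e-04 m².
SI base units throughout: W = 1537 N, H = 9.899e+09 Pa, K = 5.980e-03.
Apply Archard: V = K·W·L/H = 5.980e-03 · 1537 · 17.95 / 9.899e+09 = 1.667e-08 m³.
Average depth h = V/A = 1.667e-08 / 1.636e-04 = 1.019e-04 m.

value=1.019e-04 m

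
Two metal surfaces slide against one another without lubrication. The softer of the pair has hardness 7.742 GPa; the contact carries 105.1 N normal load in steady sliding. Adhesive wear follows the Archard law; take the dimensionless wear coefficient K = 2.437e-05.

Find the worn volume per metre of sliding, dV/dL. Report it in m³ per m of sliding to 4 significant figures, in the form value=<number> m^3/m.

value=3.308e-13 m^3/m

Intermediates are displayed rounded — all working math maintains full precision; one final rounding to 4 significant figures.
Hardness H = 7.742 GPa = 7.742e+09 Pa.
Expressed in SI base units: W = 105.1 N, H = 7.742e+09 Pa, K = 2.437e-05.
Volumetric rate dV/dL = K·W/H (no L dependence): 2.437e-05 · 105.1 / 7.742e+09 = 3.308e-13 m³/m.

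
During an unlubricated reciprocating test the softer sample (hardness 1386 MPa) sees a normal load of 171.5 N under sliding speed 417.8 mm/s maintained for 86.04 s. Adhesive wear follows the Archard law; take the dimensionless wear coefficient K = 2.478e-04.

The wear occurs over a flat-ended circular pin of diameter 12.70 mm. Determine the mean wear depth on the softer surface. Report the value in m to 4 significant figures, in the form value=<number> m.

value=8.701e-06 m

Every step holds exact precision. The intermediates are displayed rounded. Rounded once at the end, at 4 significant digits.
Convert: Sliding speed v = 417.8 mm/s = 0.4178 m/s. Total distance L = v·t = 0.4178 m/s × 86.04 s = 35.95 m.
Convert: Hardness H = 1386 MPa = 1.386e+09 Pa.
Convert: Pin diameter d = 12.70 mm = 0.01270 m. Contact area A = π·d²/4 = π·(0.01270 m)²/4 = 1.267e-04 m².
In SI base units, W = 171.5 N, H = 1.386e+09 Pa, K = 2.478e-04.
Volume removed: V = K·W·L/H = 2.478e-04 · 171.5 · 35.95 / 1.386e+09 = 1.102e-09 m³.
Average depth h = V/A = 1.102e-09 / 1.267e-04 = 8.701e-06 m.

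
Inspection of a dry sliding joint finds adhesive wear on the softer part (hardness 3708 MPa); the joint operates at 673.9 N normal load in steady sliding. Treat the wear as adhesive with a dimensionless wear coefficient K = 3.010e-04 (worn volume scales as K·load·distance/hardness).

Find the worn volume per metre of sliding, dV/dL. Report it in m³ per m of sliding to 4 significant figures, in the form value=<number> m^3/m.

All arithmetic holds full precision; intermediates are printed rounded; one last rounding: four significant digits.
Convert: Hardness H = 3708 MPa = 3.708e+09 Pa.
Working in SI base units: W = 673.9 N, H = 3.708e+09 Pa, K = 3.010e-04.
Rate of wear dV/dL = K·W/H — distance-free: 3.010e-04 · 673.9 / 3.708e+09 = 5.470e-11 m³/m.

value=5.470e-11 m^3/m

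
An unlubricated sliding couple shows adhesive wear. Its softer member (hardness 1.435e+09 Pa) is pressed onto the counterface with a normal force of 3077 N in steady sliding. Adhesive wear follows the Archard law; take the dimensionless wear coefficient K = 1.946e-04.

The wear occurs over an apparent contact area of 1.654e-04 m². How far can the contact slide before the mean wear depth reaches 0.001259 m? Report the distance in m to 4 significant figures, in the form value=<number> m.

value=499.0 m

The intermediates are printed rounded; every step holds exact precision, and one final rounding: four significant figures.
As SI base values: W = 3077 N, H = 1.435e+09 Pa, K = 1.946e-04.
Wearable volume V_lim = h_lim·A = 0.001259 · 1.654e-04 = 2.082e-07 m³.
So the life L = V_lim·H/(K·W) = 2.082e-07 · 1.435e+09 / (1.946e-04 · 3077) = 499.0 m.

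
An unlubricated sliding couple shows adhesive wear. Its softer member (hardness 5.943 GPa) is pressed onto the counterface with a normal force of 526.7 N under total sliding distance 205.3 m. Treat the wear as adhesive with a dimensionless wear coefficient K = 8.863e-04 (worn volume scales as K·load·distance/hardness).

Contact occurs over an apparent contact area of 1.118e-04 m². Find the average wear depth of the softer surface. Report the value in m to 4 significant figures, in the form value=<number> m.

value=1.442e-04 m

Every step keeps full float precision, and shown intermediates are rounded — rounded just once to 4 significant figures.
Convert: Hardness H = 5.943 GPa = 5.943e+09 Pa.
As SI base values: W = 526.7 N, H = 5.943e+09 Pa, K = 8.863e-04.
The Archard volume V = K·W·L/H = 8.863e-04 · 526.7 · 205.3 / 5.943e+09 = 1.613e-08 m³.
Mean wear depth h = V/A = 1.613e-08 / 1.118e-04 = 1.442e-04 m.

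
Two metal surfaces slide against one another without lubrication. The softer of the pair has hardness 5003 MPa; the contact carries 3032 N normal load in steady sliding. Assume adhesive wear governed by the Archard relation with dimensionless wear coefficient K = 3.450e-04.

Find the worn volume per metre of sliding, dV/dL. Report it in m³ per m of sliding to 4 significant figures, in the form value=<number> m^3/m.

value=2.091e-10 m^3/m

The intermediates are printed rounded; all arithmetic maintains exact precision — a single final rounding, at 4 significant digits.
Hardness H = 5003 MPa = 5.003e+09 Pa.
Collected in SI base units: W = 3032 N, H = 5.003e+09 Pa, K = 3.450e-04.
Wear rate dV/dL = K·W/H (no L dependence): 3.450e-04 · 3032 / 5.003e+09 = 2.091e-10 m³/m.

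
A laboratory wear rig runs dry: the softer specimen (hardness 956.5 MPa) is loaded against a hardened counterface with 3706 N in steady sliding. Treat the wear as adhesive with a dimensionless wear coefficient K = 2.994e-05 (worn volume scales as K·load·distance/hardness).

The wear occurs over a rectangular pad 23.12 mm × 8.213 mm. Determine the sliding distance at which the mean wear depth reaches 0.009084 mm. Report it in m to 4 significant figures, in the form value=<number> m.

value=14.87 m

Every step keeps full precision, and printed values are rounded; a lone final rounding to 4 significant figures.
Hardness H = 956.5 MPa = 9.565e+08 Pa.
Pad sides 23.12 mm × 8.213 mm = 0.02312 m × 0.008213 m. Contact area A = 0.02312 m × 0.008213 m = 1.899e-04 m².
Depth limit h_lim = 0.009084 mm = 9.084e-06 m.
In SI base units: W = 3706 N, H = 9.565e+08 Pa, K = 2.994e-05.
Volume at the limit: V_lim = h_lim·A = 9.084e-06 · 1.899e-04 = 1.725e-09 m³.
Inverting, life L = V_lim·H/(K·W) = 1.725e-09 · 9.565e+08 / (2.994e-05 · 3706) = 14.87 m.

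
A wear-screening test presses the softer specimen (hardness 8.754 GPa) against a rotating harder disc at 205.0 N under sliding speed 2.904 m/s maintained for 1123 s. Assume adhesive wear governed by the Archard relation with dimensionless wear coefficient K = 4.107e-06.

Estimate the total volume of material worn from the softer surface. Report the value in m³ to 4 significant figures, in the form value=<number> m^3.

value=3.137e-10 m^3

Intermediates are printed rounded — the computation carries full precision, and rounded once at the end to four significant digits.
Distance covered L = v·t = 2.904 m/s × 1123 s = 3261 m.
Hardness H = 8.754 GPa = 8.754e+09 Pa.
As SI base values: W = 205.0 N, H = 8.754e+09 Pa, K = 4.107e-06.
Wear volume V = K·W·L/H = 4.107e-06 · 205.0 · 3261 / 8.754e+09 = 3.137e-10 m³.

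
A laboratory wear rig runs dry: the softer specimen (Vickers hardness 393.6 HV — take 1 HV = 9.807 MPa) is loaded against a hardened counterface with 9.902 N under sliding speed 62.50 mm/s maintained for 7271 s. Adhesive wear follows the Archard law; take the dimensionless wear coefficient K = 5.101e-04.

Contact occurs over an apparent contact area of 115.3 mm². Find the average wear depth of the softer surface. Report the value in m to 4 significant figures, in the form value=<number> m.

All working math holds exact precision. Intermediate values appear rounded. Rounded once at the end to 4 significant digits.
Convert: Sliding speed v = 62.50 mm/s = 0.06250 m/s. Sliding distance L = v·t = 0.06250 m/s × 7271 s = 454.4 m.
Convert: Hardness H = 393.6 HV × 9.807 MPa/HV = 3860 MPa = 3.860e+09 Pa.
Convert: Contact area A = 115.3 mm² = 1.153e-04 m².
Working in SI base units: W = 9.902 N, H = 3.860e+09 Pa, K = 5.101e-04.
Archard relation: V = K·W·L/H = 5.101e-04 · 9.902 · 454.4 / 3.860e+09 = 5.946e-10 m³.
Depth of wear h = V/A = 5.946e-10 / 1.153e-04 = 5.157e-06 m.

value=5.157e-06 m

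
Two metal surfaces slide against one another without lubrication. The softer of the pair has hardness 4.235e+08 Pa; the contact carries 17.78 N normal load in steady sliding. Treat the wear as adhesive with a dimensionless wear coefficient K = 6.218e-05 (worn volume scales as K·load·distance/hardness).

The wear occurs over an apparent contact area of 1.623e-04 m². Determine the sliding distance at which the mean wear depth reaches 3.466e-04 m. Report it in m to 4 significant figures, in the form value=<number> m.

Intermediate values appear rounded; every step keeps full precision, and a single final rounding: 4 significant digits.
Collected in SI base units: W = 17.78 N, H = 4.235e+08 Pa, K = 6.218e-05.
Volume at the limit: V_lim = h_lim·A = 3.466e-04 · 1.623e-04 = 5.625e-08 m³.
Thus life L = V_lim·H/(K·W) = 5.625e-08 · 4.235e+08 / (6.218e-05 · 17.78) = 2.155e+04 m.

value=2.155e+04 m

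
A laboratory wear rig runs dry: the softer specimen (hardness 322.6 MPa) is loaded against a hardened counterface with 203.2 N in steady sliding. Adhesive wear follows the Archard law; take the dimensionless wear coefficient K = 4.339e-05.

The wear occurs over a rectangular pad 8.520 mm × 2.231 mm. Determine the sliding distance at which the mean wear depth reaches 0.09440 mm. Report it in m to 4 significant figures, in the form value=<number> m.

value=65.65 m

The intermediates are printed rounded, and each operation keeps full precision, and a lone final rounding: four significant figures.
Convert: Hardness H = 322.6 MPa = 3.226e+08 Pa.
Convert: Pad sides 8.520 mm × 2.231 mm = 0.008520 m × 0.002231 m. Contact area A = 0.008520 m × 0.002231 m = 1.901e-05 m².
Convert: Depth limit h_lim = 0.09440 mm = 9.440e-05 m.
Collected in SI base units: W = 203.2 N, H = 3.226e+08 Pa, K = 4.339e-05.
Allowed volume V_lim = h_lim·A = 9.440e-05 · 1.901e-05 = 1.794e-09 m³.
Thus life L = V_lim·H/(K·W) = 1.794e-09 · 3.226e+08 / (4.339e-05 · 203.2) = 65.65 m.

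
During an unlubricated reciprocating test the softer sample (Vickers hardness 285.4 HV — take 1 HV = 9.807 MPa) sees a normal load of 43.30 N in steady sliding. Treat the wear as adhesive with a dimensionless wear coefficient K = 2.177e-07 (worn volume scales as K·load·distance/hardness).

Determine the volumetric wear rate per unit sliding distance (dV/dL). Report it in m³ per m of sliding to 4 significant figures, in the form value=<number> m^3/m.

Intermediates appear rounded. All working math carries exact precision; one final rounding to 4 significant figures.
Hardness H = 285.4 HV × 9.807 MPa/HV = 2799 MPa = 2.799e+09 Pa.
Working in SI base units: W = 43.30 N, H = 2.799e+09 Pa, K = 2.177e-07.
Rate of wear dV/dL = K·W/H (no L dependence): 2.177e-07 · 43.30 / 2.799e+09 = 3.368e-15 m³/m.

value=3.368e-15 m^3/m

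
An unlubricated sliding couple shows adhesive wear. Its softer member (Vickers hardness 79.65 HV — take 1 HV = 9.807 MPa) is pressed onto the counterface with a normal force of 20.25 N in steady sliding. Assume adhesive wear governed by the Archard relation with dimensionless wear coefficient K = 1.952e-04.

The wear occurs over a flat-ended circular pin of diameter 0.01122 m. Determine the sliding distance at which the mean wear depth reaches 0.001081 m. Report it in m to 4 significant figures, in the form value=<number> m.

Quoted intermediates are rounded, and the algebra keeps exact precision — rounded once at the end, at 4 significant figures.
Hardness H = 79.65 HV × 9.807 MPa/HV = 781.1 MPa = 7.811e+08 Pa.
Contact area A = π·d²/4 = π·(0.01122 m)²/4 = 9.887e-05 m².
Restated in SI base units: W = 20.25 N, H = 7.811e+08 Pa, K = 1.952e-04.
Volume at the limit: V_lim = h_lim·A = 0.001081 · 9.887e-05 = 1.069e-07 m³.
So the life L = V_lim·H/(K·W) = 1.069e-07 · 7.811e+08 / (1.952e-04 · 20.25) = 2.112e+04 m.

value=2.112e+04 m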